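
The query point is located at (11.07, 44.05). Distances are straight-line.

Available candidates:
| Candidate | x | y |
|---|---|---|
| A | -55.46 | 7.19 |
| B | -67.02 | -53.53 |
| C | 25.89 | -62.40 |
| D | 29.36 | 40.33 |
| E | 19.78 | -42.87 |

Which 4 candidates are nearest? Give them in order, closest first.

D, A, E, C

Distances from (11.07, 44.05):
A: √((-66.53)² + (-36.86)²) = √(4426.2409 + 1358.6596) = 76.06
B: √((-78.09)² + (-97.58)²) = √(6098.0481 + 9521.8564) = 124.98
C: √((14.82)² + (-106.45)²) = √(219.6324 + 11331.6025) = 107.48
D: √((18.29)² + (-3.72)²) = √(334.5241 + 13.8384) = 18.66
E: √((8.71)² + (-86.92)²) = √(75.8641 + 7555.0864) = 87.36
Sorted: D (18.66) < A (76.06) < E (87.36) < C (107.48) < B (124.98)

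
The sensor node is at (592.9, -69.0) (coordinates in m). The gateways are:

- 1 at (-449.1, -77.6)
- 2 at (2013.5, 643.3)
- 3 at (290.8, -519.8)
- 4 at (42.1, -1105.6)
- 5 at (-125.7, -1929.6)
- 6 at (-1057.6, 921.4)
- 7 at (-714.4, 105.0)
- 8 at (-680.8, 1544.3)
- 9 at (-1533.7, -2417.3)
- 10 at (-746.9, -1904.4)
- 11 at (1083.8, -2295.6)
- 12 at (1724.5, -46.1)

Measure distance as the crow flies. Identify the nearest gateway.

Distances from (592.9, -69.0):
1: √((-1042.0)² + (-8.6)²) = √(1085764.000 + 73.960) = 1042.0 m
2: √((1420.6)² + (712.3)²) = √(2018104.360 + 507371.290) = 1589.2 m
3: √((-302.1)² + (-450.8)²) = √(91264.410 + 203220.640) = 542.7 m
4: √((-550.8)² + (-1036.6)²) = √(303380.640 + 1074539.560) = 1173.8 m
5: √((-718.6)² + (-1860.6)²) = √(516385.960 + 3461832.360) = 1994.5 m
6: √((-1650.5)² + (990.4)²) = √(2724150.250 + 980892.160) = 1924.8 m
7: √((-1307.3)² + (174.0)²) = √(1709033.290 + 30276.000) = 1318.8 m
8: √((-1273.7)² + (1613.3)²) = √(1622311.690 + 2602736.890) = 2055.5 m
9: √((-2126.6)² + (-2348.3)²) = √(4522427.560 + 5514512.890) = 3168.1 m
10: √((-1339.8)² + (-1835.4)²) = √(1795064.040 + 3368693.160) = 2272.4 m
11: √((490.9)² + (-2226.6)²) = √(240982.810 + 4957747.560) = 2280.1 m
12: √((1131.6)² + (22.9)²) = √(1280518.560 + 524.410) = 1131.8 m
Minimum: 3 at 542.7 m.

3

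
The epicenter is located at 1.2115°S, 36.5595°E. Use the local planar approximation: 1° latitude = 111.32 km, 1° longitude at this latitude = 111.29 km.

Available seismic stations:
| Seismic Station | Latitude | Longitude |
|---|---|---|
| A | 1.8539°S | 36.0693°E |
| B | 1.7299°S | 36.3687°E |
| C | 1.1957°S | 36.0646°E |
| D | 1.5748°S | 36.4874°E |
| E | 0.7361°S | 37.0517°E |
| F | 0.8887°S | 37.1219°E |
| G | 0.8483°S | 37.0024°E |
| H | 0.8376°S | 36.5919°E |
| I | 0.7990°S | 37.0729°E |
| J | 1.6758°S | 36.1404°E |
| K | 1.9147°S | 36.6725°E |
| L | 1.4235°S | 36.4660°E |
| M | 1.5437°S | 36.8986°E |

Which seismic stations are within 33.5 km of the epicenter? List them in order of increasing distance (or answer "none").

Distances from 1.2115°S, 36.5595°E:
A: √((-0.6424·111.32)² + (-0.4902·111.29)²) = √(5113.961567 + 2976.177977) = 89.9452 km
B: √((-0.5184·111.32)² + (-0.1908·111.29)²) = √(3330.246504 + 450.888362) = 61.4909 km
C: √((0.0158·111.32)² + (-0.4949·111.29)²) = √(3.093574 + 3033.522304) = 55.1055 km
D: √((-0.3633·111.32)² + (-0.0721·111.29)²) = √(1635.600336 + 64.384720) = 41.2309 km
E: √((0.4754·111.32)² + (0.4922·111.29)²) = √(2800.688126 + 3000.512937) = 76.1656 km
F: √((0.3228·111.32)² + (0.5624·111.29)²) = √(1291.259255 + 3917.445010) = 72.1714 km
G: √((0.3632·111.32)² + (0.4429·111.29)²) = √(1634.700047 + 2429.537716) = 63.7514 km
H: √((0.3739·111.32)² + (0.0324·111.29)²) = √(1732.436502 + 13.001765) = 41.7784 km
I: √((0.4125·111.32)² + (0.5134·111.29)²) = √(2108.600480 + 3264.555178) = 73.3018 km
J: √((-0.4643·111.32)² + (-0.4191·111.29)²) = √(2671.429778 + 2175.442489) = 69.6195 km
K: √((-0.7032·111.32)² + (0.1130·111.29)²) = √(6127.793469 + 158.149991) = 79.2839 km
L: √((-0.2120·111.32)² + (-0.0935·111.29)²) = √(556.952448 + 108.276824) = 25.7920 km
M: √((-0.3322·111.32)² + (0.3391·111.29)²) = √(1367.557676 + 1424.189778) = 52.8370 km
Threshold 33.5 km: L (25.7920 km) is within range.

L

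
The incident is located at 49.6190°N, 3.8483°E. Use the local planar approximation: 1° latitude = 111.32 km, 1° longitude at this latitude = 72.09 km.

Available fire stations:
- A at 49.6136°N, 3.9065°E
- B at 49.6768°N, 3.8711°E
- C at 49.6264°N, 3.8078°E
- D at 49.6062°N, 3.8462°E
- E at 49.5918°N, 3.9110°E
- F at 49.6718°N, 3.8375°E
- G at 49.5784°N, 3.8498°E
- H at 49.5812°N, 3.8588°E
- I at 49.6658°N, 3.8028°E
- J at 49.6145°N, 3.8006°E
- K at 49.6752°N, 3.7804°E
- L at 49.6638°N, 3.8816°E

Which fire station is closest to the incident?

D

Distances from 49.6190°N, 3.8483°E:
A: √((-0.0054·111.32)² + (0.0582·72.09)²) = √(0.361355 + 17.603378) = 4.2385 km
B: √((0.0578·111.32)² + (0.0228·72.09)²) = √(41.400165 + 2.701592) = 6.6409 km
C: √((0.0074·111.32)² + (-0.0405·72.09)²) = √(0.678594 + 8.524327) = 3.0336 km
D: √((-0.0128·111.32)² + (-0.0021·72.09)²) = √(2.030329 + 0.022919) = 1.4329 km
E: √((-0.0272·111.32)² + (0.0627·72.09)²) = √(9.168203 + 20.430789) = 5.4405 km
F: √((0.0528·111.32)² + (-0.0108·72.09)²) = √(34.547310 + 0.606174) = 5.9290 km
G: √((-0.0406·111.32)² + (0.0015·72.09)²) = √(20.426712 + 0.011693) = 4.5209 km
H: √((-0.0378·111.32)² + (0.0105·72.09)²) = √(17.706389 + 0.572966) = 4.2754 km
I: √((0.0468·111.32)² + (-0.0455·72.09)²) = √(27.141766 + 10.759023) = 6.1564 km
J: √((-0.0045·111.32)² + (-0.0477·72.09)²) = √(0.250941 + 11.824610) = 3.4750 km
K: √((0.0562·111.32)² + (-0.0679·72.09)²) = √(39.139838 + 23.960154) = 7.9436 km
L: √((0.0448·111.32)² + (0.0333·72.09)²) = √(24.871525 + 5.762866) = 5.5348 km
Minimum: D at 1.4329 km.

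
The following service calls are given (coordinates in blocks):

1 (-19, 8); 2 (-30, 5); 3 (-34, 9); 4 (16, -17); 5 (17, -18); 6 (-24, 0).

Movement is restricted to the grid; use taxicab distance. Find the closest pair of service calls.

Pairwise distances:
4–5: 2 blocks
2–3: 8 blocks
2–6: 11 blocks
1–6: 13 blocks
1–2: 14 blocks
1–3: 16 blocks
3–6: 19 blocks
4–6: 57 blocks
5–6: 59 blocks
1–4: 60 blocks
1–5: 62 blocks
2–4: 68 blocks
2–5: 70 blocks
3–4: 76 blocks
3–5: 78 blocks
Closest pair: 4–5 at 2 blocks.

4 and 5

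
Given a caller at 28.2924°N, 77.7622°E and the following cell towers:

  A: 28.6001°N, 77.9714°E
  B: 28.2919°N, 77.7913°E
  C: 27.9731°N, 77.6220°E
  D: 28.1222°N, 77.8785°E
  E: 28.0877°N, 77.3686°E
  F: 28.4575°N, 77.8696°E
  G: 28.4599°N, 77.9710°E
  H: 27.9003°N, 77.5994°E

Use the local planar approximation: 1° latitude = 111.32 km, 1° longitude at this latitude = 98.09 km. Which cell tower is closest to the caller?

B

Distances from 28.2924°N, 77.7622°E:
A: √((0.3077·111.32)² + (0.2092·98.09)²) = √(1173.279244 + 421.087965) = 39.9295 km
B: √((-0.0005·111.32)² + (0.0291·98.09)²) = √(0.003098 + 8.147708) = 2.8550 km
C: √((-0.3193·111.32)² + (-0.1402·98.09)²) = √(1263.409774 + 189.123500) = 38.1121 km
D: √((-0.1702·111.32)² + (0.1163·98.09)²) = √(358.976077 + 130.139429) = 22.1160 km
E: √((-0.2047·111.32)² + (-0.3936·98.09)²) = √(519.256666 + 1490.594960) = 44.8314 km
F: √((0.1651·111.32)² + (0.1074·98.09)²) = √(337.785141 + 110.983402) = 21.1842 km
G: √((0.1675·111.32)² + (0.2088·98.09)²) = √(347.677045 + 419.479226) = 27.6976 km
H: √((-0.3921·111.32)² + (-0.1628·98.09)²) = √(1905.197838 + 255.010622) = 46.4780 km
Minimum: B at 2.8550 km.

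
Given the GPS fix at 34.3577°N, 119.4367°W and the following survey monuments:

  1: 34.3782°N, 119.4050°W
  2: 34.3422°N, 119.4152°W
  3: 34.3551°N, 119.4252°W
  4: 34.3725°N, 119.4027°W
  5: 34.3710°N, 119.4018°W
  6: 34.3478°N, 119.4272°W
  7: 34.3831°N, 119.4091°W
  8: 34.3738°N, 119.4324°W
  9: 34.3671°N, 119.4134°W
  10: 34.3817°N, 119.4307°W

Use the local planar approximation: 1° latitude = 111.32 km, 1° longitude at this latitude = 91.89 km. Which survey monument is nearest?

Distances from 34.3577°N, 119.4367°W:
1: √((0.0205·111.32)² + (0.0317·91.89)²) = √(5.207798 + 8.485062) = 3.7004 km
2: √((-0.0155·111.32)² + (0.0215·91.89)²) = √(2.977212 + 3.903134) = 2.6230 km
3: √((-0.0026·111.32)² + (0.0115·91.89)²) = √(0.083771 + 1.116689) = 1.0957 km
4: √((0.0148·111.32)² + (0.0340·91.89)²) = √(2.714375 + 9.761001) = 3.5320 km
5: √((0.0133·111.32)² + (0.0349·91.89)²) = √(2.192046 + 10.284599) = 3.5322 km
6: √((-0.0099·111.32)² + (0.0095·91.89)²) = √(1.214554 + 0.762050) = 1.4059 km
7: √((0.0254·111.32)² + (0.0276·91.89)²) = √(7.994915 + 6.432128) = 3.7983 km
8: √((0.0161·111.32)² + (0.0043·91.89)²) = √(3.212167 + 0.156125) = 1.8353 km
9: √((0.0094·111.32)² + (0.0233·91.89)²) = √(1.094970 + 4.584039) = 2.3831 km
10: √((0.0240·111.32)² + (0.0060·91.89)²) = √(7.137874 + 0.303976) = 2.7280 km
Minimum: 3 at 1.0957 km.

3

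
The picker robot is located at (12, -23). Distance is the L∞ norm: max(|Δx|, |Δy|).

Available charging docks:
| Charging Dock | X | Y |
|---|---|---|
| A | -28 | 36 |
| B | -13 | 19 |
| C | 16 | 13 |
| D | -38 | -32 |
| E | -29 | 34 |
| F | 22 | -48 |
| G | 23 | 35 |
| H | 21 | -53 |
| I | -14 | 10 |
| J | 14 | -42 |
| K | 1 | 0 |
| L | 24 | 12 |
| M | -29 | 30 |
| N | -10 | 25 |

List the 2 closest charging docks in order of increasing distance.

J, K

Distances from (12, -23):
A: 59
B: 42
C: 36
D: 50
E: 57
F: 25
G: 58
H: 30
I: 33
J: 19
K: 23
L: 35
M: 53
N: 48
Sorted: J (19) < K (23) < F (25) < H (30) < …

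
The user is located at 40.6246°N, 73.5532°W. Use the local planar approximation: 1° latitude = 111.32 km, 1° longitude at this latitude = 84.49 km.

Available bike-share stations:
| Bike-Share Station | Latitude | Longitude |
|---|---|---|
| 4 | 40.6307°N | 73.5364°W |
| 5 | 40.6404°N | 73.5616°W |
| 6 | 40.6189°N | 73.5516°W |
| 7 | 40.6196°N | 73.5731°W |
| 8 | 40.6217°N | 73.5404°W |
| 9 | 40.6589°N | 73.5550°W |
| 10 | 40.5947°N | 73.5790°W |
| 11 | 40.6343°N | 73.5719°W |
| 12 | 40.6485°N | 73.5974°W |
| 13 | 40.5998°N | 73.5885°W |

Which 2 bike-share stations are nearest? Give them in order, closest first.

Distances from 40.6246°N, 73.5532°W:
4: √((0.0061·111.32)² + (0.0168·84.49)²) = √(0.461112 + 2.014787) = 1.5735 km
5: √((0.0158·111.32)² + (-0.0084·84.49)²) = √(3.093574 + 0.503697) = 1.8966 km
6: √((-0.0057·111.32)² + (0.0016·84.49)²) = √(0.402621 + 0.018275) = 0.6488 km
7: √((-0.0050·111.32)² + (-0.0199·84.49)²) = √(0.309804 + 2.826941) = 1.7711 km
8: √((-0.0029·111.32)² + (0.0128·84.49)²) = √(0.104218 + 1.169582) = 1.1286 km
9: √((0.0343·111.32)² + (-0.0018·84.49)²) = √(14.579232 + 0.023129) = 3.8213 km
10: √((-0.0299·111.32)² + (-0.0258·84.49)²) = √(11.078699 + 4.751711) = 3.9787 km
11: √((0.0097·111.32)² + (-0.0187·84.49)²) = √(1.165977 + 2.496283) = 1.9137 km
12: √((0.0239·111.32)² + (-0.0442·84.49)²) = √(7.078516 + 13.946177) = 4.5853 km
13: √((-0.0248·111.32)² + (-0.0353·84.49)²) = √(7.621663 + 8.895288) = 4.0641 km
Sorted: 6 (0.6488 km) < 8 (1.1286 km) < 4 (1.5735 km) < 7 (1.7711 km) < …

6, 8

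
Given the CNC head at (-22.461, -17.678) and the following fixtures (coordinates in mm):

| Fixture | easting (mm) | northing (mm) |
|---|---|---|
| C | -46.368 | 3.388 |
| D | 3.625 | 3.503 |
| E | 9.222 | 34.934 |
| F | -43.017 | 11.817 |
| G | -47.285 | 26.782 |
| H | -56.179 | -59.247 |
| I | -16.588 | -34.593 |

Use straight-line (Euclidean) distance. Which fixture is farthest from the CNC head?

Distances from (-22.461, -17.678):
C: √((-23.907)² + (21.066)²) = √(571.54465 + 443.77636) = 31.864 mm
D: √((26.086)² + (21.181)²) = √(680.47940 + 448.63476) = 33.602 mm
E: √((31.683)² + (52.612)²) = √(1003.81249 + 2768.02254) = 61.415 mm
F: √((-20.556)² + (29.495)²) = √(422.54914 + 869.95503) = 35.951 mm
G: √((-24.824)² + (44.460)²) = √(616.23098 + 1976.69160) = 50.921 mm
H: √((-33.718)² + (-41.569)²) = √(1136.90352 + 1727.98176) = 53.525 mm
I: √((5.873)² + (-16.915)²) = √(34.49213 + 286.11723) = 17.906 mm
Maximum: E at 61.415 mm.

E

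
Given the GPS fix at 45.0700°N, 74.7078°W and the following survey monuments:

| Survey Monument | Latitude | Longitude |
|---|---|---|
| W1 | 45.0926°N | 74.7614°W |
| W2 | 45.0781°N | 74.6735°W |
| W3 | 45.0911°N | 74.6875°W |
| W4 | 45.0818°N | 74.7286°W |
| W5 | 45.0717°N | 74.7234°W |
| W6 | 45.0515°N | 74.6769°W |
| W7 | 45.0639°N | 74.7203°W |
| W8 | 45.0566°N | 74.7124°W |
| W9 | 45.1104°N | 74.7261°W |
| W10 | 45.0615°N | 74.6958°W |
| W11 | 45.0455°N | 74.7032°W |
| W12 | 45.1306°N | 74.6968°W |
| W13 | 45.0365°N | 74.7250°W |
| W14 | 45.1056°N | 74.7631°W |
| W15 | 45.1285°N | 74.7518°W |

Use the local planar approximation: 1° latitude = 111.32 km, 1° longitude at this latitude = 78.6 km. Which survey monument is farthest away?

Distances from 45.0700°N, 74.7078°W:
W1: √((0.0226·111.32)² + (-0.0536·78.6)²) = √(6.329411 + 17.749032) = 4.9070 km
W2: √((0.0081·111.32)² + (0.0343·78.6)²) = √(0.813048 + 7.268308) = 2.8428 km
W3: √((0.0211·111.32)² + (0.0203·78.6)²) = √(5.517106 + 2.545876) = 2.8395 km
W4: √((0.0118·111.32)² + (-0.0208·78.6)²) = √(1.725482 + 2.672833) = 2.0972 km
W5: √((0.0017·111.32)² + (-0.0156·78.6)²) = √(0.035813 + 1.503468) = 1.2407 km
W6: √((-0.0185·111.32)² + (0.0309·78.6)²) = √(4.241211 + 5.898778) = 3.1843 km
W7: √((-0.0061·111.32)² + (-0.0125·78.6)²) = √(0.461112 + 0.965306) = 1.1943 km
W8: √((-0.0134·111.32)² + (-0.0046·78.6)²) = √(2.225133 + 0.130726) = 1.5349 km
W9: √((0.0404·111.32)² + (-0.0183·78.6)²) = √(20.225959 + 2.068937) = 4.7217 km
W10: √((-0.0085·111.32)² + (0.0120·78.6)²) = √(0.895332 + 0.889626) = 1.3360 km
W11: √((-0.0245·111.32)² + (0.0046·78.6)²) = √(7.438383 + 0.130726) = 2.7512 km
W12: √((0.0606·111.32)² + (0.0110·78.6)²) = √(45.508408 + 0.747533) = 6.8012 km
W13: √((-0.0335·111.32)² + (-0.0172·78.6)²) = √(13.907082 + 1.827688) = 3.9667 km
W14: √((0.0356·111.32)² + (-0.0553·78.6)²) = √(15.705306 + 18.892758) = 5.8820 km
W15: √((0.0585·111.32)² + (-0.0440·78.6)²) = √(42.409009 + 11.960531) = 7.3736 km
Maximum: W15 at 7.3736 km.

W15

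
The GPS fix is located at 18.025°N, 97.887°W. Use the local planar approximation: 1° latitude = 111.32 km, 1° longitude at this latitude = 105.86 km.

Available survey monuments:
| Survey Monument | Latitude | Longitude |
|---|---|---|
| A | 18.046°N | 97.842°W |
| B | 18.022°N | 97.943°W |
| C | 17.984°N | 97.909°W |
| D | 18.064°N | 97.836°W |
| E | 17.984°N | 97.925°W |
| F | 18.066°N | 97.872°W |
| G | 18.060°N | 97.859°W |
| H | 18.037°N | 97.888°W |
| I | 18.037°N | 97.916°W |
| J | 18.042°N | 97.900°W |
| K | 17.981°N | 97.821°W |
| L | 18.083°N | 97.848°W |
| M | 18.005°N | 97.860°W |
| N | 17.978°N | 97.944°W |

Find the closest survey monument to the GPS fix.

Distances from 18.025°N, 97.887°W:
A: 5.306 km
B: 5.938 km
C: 5.124 km
D: 6.928 km
E: 6.084 km
F: 4.832 km
G: 4.896 km
H: 1.340 km
I: 3.348 km
J: 2.340 km
K: 8.533 km
L: 7.664 km
M: 3.623 km
N: 7.986 km
Minimum: H at 1.340 km.

H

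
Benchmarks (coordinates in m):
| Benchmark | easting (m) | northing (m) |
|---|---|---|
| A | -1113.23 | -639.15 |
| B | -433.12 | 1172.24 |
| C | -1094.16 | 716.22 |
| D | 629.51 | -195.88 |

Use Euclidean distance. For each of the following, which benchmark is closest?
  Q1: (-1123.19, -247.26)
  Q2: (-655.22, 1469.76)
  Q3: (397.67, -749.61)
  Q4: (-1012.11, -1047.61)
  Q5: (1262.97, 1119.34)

Q1→A; Q2→B; Q3→D; Q4→A; Q5→D

Q1 at (-1123.19, -247.26):
  A: 392.02 m
  B: 1578.35 m
  C: 963.92 m
  D: 1753.45 m
  → nearest: A (392.02 m)
Q2 at (-655.22, 1469.76):
  A: 2158.07 m
  B: 371.28 m
  C: 872.06 m
  D: 2103.54 m
  → nearest: B (371.28 m)
Q3 at (397.67, -749.61):
  A: 1514.93 m
  B: 2093.73 m
  C: 2091.46 m
  D: 600.31 m
  → nearest: D (600.31 m)
Q4 at (-1012.11, -1047.61):
  A: 420.79 m
  B: 2294.11 m
  C: 1765.74 m
  D: 1849.42 m
  → nearest: A (420.79 m)
Q5 at (1262.97, 1119.34):
  A: 2956.11 m
  B: 1696.91 m
  C: 2391.35 m
  D: 1459.82 m
  → nearest: D (1459.82 m)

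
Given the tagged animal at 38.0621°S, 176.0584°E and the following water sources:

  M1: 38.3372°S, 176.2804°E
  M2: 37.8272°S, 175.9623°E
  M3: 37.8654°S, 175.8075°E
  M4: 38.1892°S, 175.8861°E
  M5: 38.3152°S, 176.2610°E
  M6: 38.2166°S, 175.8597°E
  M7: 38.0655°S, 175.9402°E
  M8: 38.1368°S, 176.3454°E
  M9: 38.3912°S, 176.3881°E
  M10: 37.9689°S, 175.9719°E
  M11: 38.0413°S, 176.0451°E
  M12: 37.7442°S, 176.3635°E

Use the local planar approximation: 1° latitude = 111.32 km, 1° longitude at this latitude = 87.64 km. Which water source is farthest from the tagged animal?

M9

Distances from 38.0621°S, 176.0584°E:
M1: 36.2819 km
M2: 27.4719 km
M3: 31.0318 km
M4: 20.6932 km
M5: 33.3033 km
M6: 24.4756 km
M7: 10.3660 km
M8: 26.4916 km
M9: 46.6591 km
M10: 12.8495 km
M11: 2.5923 km
M12: 44.3546 km
Maximum: M9 at 46.6591 km.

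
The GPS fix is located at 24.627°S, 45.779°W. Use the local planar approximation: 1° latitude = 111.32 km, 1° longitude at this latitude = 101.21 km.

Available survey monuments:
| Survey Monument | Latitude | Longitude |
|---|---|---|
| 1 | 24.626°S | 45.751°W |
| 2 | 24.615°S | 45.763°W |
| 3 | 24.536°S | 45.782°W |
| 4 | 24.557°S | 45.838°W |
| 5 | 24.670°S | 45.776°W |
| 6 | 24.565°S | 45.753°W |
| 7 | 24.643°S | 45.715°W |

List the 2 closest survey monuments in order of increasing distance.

Distances from 24.627°S, 45.779°W:
1: 2.836 km
2: 2.099 km
3: 10.135 km
4: 9.817 km
5: 4.796 km
6: 7.386 km
7: 6.718 km
Sorted: 2 (2.099 km) < 1 (2.836 km) < 5 (4.796 km) < 7 (6.718 km) < …

2, 1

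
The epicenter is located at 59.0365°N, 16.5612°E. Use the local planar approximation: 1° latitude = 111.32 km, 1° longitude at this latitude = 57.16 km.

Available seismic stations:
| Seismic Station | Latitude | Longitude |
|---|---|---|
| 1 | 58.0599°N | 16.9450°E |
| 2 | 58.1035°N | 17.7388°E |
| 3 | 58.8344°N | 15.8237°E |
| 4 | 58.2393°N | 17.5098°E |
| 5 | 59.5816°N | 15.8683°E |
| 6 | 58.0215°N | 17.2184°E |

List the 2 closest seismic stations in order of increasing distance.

3, 5

Distances from 59.0365°N, 16.5612°E:
1: √((-0.9766·111.32)² + (0.3838·57.16)²) = √(11818.975577 + 481.276195) = 110.9065 km
2: √((-0.9330·111.32)² + (1.1776·57.16)²) = √(10787.223646 + 4530.853649) = 123.7662 km
3: √((-0.2021·111.32)² + (-0.7375·57.16)²) = √(506.149745 + 1777.086180) = 47.7832 km
4: √((-0.7972·111.32)² + (0.9486·57.16)²) = √(7875.551492 + 2940.022681) = 103.9980 km
5: √((0.5451·111.32)² + (-0.6929·57.16)²) = √(3682.126964 + 1568.648227) = 72.4622 km
6: √((-1.0150·111.32)² + (0.6572·57.16)²) = √(12766.694904 + 1411.170697) = 119.0708 km
Sorted: 3 (47.7832 km) < 5 (72.4622 km) < 4 (103.9980 km) < 1 (110.9065 km) < …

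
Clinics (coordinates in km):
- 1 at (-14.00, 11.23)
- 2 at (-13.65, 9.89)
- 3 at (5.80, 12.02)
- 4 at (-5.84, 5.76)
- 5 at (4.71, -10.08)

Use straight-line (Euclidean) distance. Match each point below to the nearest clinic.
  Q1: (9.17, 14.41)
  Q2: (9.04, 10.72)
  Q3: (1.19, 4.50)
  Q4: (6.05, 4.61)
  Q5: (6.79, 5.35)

Q1→3; Q2→3; Q3→4; Q4→3; Q5→3

Q1 at (9.17, 14.41):
  1: √((-23.17)² + (-3.18)²) = √(536.8489 + 10.1124) = 23.39 km
  2: √((-22.82)² + (-4.52)²) = √(520.7524 + 20.4304) = 23.26 km
  3: √((-3.37)² + (-2.39)²) = √(11.3569 + 5.7121) = 4.13 km
  4: √((-15.01)² + (-8.65)²) = √(225.3001 + 74.8225) = 17.32 km
  5: √((-4.46)² + (-24.49)²) = √(19.8916 + 599.7601) = 24.89 km
  → nearest: 3 (4.13 km)
Q2 at (9.04, 10.72):
  1: √((-23.04)² + (0.51)²) = √(530.8416 + 0.2601) = 23.05 km
  2: √((-22.69)² + (-0.83)²) = √(514.8361 + 0.6889) = 22.71 km
  3: √((-3.24)² + (1.30)²) = √(10.4976 + 1.6900) = 3.49 km
  4: √((-14.88)² + (-4.96)²) = √(221.4144 + 24.6016) = 15.68 km
  5: √((-4.33)² + (-20.80)²) = √(18.7489 + 432.6400) = 21.25 km
  → nearest: 3 (3.49 km)
Q3 at (1.19, 4.50):
  1: √((-15.19)² + (6.73)²) = √(230.7361 + 45.2929) = 16.61 km
  2: √((-14.84)² + (5.39)²) = √(220.2256 + 29.0521) = 15.79 km
  3: √((4.61)² + (7.52)²) = √(21.2521 + 56.5504) = 8.82 km
  4: √((-7.03)² + (1.26)²) = √(49.4209 + 1.5876) = 7.14 km
  5: √((3.52)² + (-14.58)²) = √(12.3904 + 212.5764) = 15.00 km
  → nearest: 4 (7.14 km)
Q4 at (6.05, 4.61):
  1: √((-20.05)² + (6.62)²) = √(402.0025 + 43.8244) = 21.11 km
  2: √((-19.70)² + (5.28)²) = √(388.0900 + 27.8784) = 20.40 km
  3: √((-0.25)² + (7.41)²) = √(0.0625 + 54.9081) = 7.41 km
  4: √((-11.89)² + (1.15)²) = √(141.3721 + 1.3225) = 11.95 km
  5: √((-1.34)² + (-14.69)²) = √(1.7956 + 215.7961) = 14.75 km
  → nearest: 3 (7.41 km)
Q5 at (6.79, 5.35):
  1: √((-20.79)² + (5.88)²) = √(432.2241 + 34.5744) = 21.61 km
  2: √((-20.44)² + (4.54)²) = √(417.7936 + 20.6116) = 20.94 km
  3: √((-0.99)² + (6.67)²) = √(0.9801 + 44.4889) = 6.74 km
  4: √((-12.63)² + (0.41)²) = √(159.5169 + 0.1681) = 12.64 km
  5: √((-2.08)² + (-15.43)²) = √(4.3264 + 238.0849) = 15.57 km
  → nearest: 3 (6.74 km)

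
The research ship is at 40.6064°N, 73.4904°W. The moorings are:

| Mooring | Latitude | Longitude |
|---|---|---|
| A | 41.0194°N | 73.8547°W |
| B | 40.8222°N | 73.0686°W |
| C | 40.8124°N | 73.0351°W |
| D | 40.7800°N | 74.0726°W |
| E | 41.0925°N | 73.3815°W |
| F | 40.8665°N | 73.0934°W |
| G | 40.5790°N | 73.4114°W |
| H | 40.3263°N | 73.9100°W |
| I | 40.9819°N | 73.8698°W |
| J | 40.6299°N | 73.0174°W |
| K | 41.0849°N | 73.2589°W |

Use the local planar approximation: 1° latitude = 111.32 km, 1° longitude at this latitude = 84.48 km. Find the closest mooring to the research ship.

G

Distances from 40.6064°N, 73.4904°W:
A: √((0.4130·111.32)² + (-0.3643·84.48)²) = √(2113.715337 + 947.166115) = 55.3252 km
B: √((0.2158·111.32)² + (0.4218·84.48)²) = √(577.097610 + 1269.758010) = 42.9751 km
C: √((0.2060·111.32)² + (0.4553·84.48)²) = √(525.872955 + 1479.459602) = 44.7809 km
D: √((0.1736·111.32)² + (-0.5822·84.48)²) = √(373.461500 + 2419.091038) = 52.8446 km
E: √((0.4861·111.32)² + (0.1089·84.48)²) = √(2928.179106 + 84.637645) = 54.8891 km
F: √((0.2601·111.32)² + (0.3970·84.48)²) = √(838.353342 + 1124.835007) = 44.3079 km
G: √((-0.0274·111.32)² + (0.0790·84.48)²) = √(9.303525 + 44.541208) = 7.3379 km
H: √((-0.2801·111.32)² + (-0.4196·84.48)²) = √(972.238048 + 1256.547092) = 47.2100 km
I: √((0.3755·111.32)² + (-0.3794·84.48)²) = √(1747.295176 + 1027.312242) = 52.6745 km
J: √((0.0235·111.32)² + (0.4730·84.48)²) = √(6.843561 + 1596.724878) = 40.0446 km
K: √((0.4785·111.32)² + (0.2315·84.48)²) = √(2837.332806 + 382.480943) = 56.7434 km
Minimum: G at 7.3379 km.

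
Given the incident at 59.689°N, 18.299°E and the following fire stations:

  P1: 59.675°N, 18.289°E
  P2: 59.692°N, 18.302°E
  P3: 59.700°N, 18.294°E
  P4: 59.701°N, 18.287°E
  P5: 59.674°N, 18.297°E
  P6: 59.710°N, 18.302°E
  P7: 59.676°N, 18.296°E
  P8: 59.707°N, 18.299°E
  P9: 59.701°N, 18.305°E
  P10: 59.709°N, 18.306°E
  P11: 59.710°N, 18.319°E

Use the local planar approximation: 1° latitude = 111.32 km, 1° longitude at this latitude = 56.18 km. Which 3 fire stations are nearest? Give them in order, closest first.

Distances from 59.689°N, 18.299°E:
P1: √((-0.014·111.32)² + (-0.010·56.18)²) = √(2.42886 + 0.31562) = 1.657 km
P2: √((0.003·111.32)² + (0.003·56.18)²) = √(0.11153 + 0.02841) = 0.374 km
P3: √((0.011·111.32)² + (-0.005·56.18)²) = √(1.49945 + 0.07890) = 1.256 km
P4: √((0.012·111.32)² + (-0.012·56.18)²) = √(1.78447 + 0.45449) = 1.496 km
P5: √((-0.015·111.32)² + (-0.002·56.18)²) = √(2.78823 + 0.01262) = 1.674 km
P6: √((0.021·111.32)² + (0.003·56.18)²) = √(5.46493 + 0.02841) = 2.344 km
P7: √((-0.013·111.32)² + (-0.003·56.18)²) = √(2.09427 + 0.02841) = 1.457 km
P8: √((0.018·111.32)² + (0.000·56.18)²) = √(4.01505 + 0.00000) = 2.004 km
P9: √((0.012·111.32)² + (0.006·56.18)²) = √(1.78447 + 0.11362) = 1.378 km
P10: √((0.020·111.32)² + (0.007·56.18)²) = √(4.95686 + 0.15465) = 2.261 km
P11: √((0.021·111.32)² + (0.020·56.18)²) = √(5.46493 + 1.26248) = 2.594 km
Sorted: P2 (0.374 km) < P3 (1.256 km) < P9 (1.378 km) < P7 (1.457 km) < P4 (1.496 km) < …

P2, P3, P9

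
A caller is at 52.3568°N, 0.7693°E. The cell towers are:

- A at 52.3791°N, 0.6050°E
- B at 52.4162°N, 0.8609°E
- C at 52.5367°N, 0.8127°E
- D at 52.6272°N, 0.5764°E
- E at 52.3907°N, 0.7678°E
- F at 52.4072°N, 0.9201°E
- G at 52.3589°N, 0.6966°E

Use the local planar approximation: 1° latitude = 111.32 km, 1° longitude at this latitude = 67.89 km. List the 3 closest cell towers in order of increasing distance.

Distances from 52.3568°N, 0.7693°E:
A: 11.4272 km
B: 9.0773 km
C: 20.2421 km
D: 32.8264 km
E: 3.7751 km
F: 11.6744 km
G: 4.9411 km
Sorted: E (3.7751 km) < G (4.9411 km) < B (9.0773 km) < A (11.4272 km) < F (11.6744 km) < …

E, G, B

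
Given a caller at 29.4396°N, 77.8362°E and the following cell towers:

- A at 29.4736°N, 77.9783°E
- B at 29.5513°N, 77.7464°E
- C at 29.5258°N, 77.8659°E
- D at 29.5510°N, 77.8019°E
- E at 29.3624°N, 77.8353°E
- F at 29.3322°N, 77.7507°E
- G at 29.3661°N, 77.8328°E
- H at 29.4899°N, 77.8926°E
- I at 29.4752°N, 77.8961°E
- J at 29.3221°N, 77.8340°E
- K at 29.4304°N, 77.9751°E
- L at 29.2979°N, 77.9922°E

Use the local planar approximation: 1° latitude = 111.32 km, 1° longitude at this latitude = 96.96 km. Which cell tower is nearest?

I

Distances from 29.4396°N, 77.8362°E:
A: √((0.0340·111.32)² + (0.1421·96.96)²) = √(14.325317 + 189.833725) = 14.2884 km
B: √((0.1117·111.32)² + (-0.0898·96.96)²) = √(154.615398 + 75.811988) = 15.1798 km
C: √((0.0862·111.32)² + (0.0297·96.96)²) = √(92.079071 + 8.292741) = 10.0186 km
D: √((0.1114·111.32)² + (-0.0343·96.96)²) = √(153.785991 + 11.060467) = 12.8393 km
E: √((-0.0772·111.32)² + (-0.0009·96.96)²) = √(73.855186 + 0.007615) = 8.5943 km
F: √((-0.1074·111.32)² + (-0.0855·96.96)²) = √(142.940388 + 68.725426) = 14.5487 km
G: √((-0.0735·111.32)² + (-0.0034·96.96)²) = √(66.945451 + 0.108678) = 8.1887 km
H: √((0.0503·111.32)² + (0.0564·96.96)²) = √(31.353236 + 29.904973) = 7.8268 km
I: √((0.0356·111.32)² + (0.0599·96.96)²) = √(15.705306 + 33.731749) = 7.0311 km
J: √((-0.1175·111.32)² + (-0.0022·96.96)²) = √(171.089016 + 0.045502) = 13.0818 km
K: √((-0.0092·111.32)² + (0.1389·96.96)²) = √(1.048871 + 181.380128) = 13.5066 km
L: √((-0.1417·111.32)² + (0.1560·96.96)²) = √(248.820464 + 228.788616) = 21.8543 km
Minimum: I at 7.0311 km.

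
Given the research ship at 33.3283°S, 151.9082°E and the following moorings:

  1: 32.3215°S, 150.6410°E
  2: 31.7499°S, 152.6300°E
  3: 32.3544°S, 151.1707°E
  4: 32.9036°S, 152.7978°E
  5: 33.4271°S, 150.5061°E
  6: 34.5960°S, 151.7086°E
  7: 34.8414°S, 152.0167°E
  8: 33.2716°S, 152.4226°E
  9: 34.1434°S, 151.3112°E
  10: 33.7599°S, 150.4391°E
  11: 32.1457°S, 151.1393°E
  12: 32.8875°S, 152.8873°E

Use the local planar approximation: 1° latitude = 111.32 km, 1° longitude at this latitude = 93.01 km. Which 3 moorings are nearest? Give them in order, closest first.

Distances from 33.3283°S, 151.9082°E:
1: √((1.0068·111.32)² + (-1.2672·93.01)²) = √(12561.248549 + 13891.515161) = 162.6431 km
2: √((1.5784·111.32)² + (0.7218·93.01)²) = √(30873.121339 + 4507.056934) = 188.0962 km
3: √((0.9739·111.32)² + (-0.7375·93.01)²) = √(11753.714218 + 4705.256876) = 128.2925 km
4: √((0.4247·111.32)² + (0.8896·93.01)²) = √(2235.171840 + 6846.188257) = 95.2962 km
5: √((-0.0988·111.32)² + (-1.4021·93.01)²) = √(120.965155 + 17006.591004) = 130.8723 km
6: √((-1.2677·111.32)² + (-0.1996·93.01)²) = √(19914.957135 + 344.651651) = 142.3363 km
7: √((-1.5131·111.32)² + (0.1085·93.01)²) = √(28371.458212 + 101.840088) = 168.7403 km
8: √((0.0567·111.32)² + (0.5144·93.01)²) = √(39.839375 + 2289.081253) = 48.2589 km
9: √((-0.8151·111.32)² + (-0.5970·93.01)²) = √(8233.190829 + 3083.244397) = 106.3787 km
10: √((-0.4316·111.32)² + (-1.4691·93.01)²) = √(2308.390442 + 18670.760421) = 144.8418 km
11: √((1.1826·111.32)² + (-0.7689·93.01)²) = √(17330.941034 + 5114.450864) = 149.8179 km
12: √((0.4408·111.32)² + (0.9791·93.01)²) = √(2407.850768 + 8293.032930) = 103.4451 km
Sorted: 8 (48.2589 km) < 4 (95.2962 km) < 12 (103.4451 km) < 9 (106.3787 km) < 3 (128.2925 km) < …

8, 4, 12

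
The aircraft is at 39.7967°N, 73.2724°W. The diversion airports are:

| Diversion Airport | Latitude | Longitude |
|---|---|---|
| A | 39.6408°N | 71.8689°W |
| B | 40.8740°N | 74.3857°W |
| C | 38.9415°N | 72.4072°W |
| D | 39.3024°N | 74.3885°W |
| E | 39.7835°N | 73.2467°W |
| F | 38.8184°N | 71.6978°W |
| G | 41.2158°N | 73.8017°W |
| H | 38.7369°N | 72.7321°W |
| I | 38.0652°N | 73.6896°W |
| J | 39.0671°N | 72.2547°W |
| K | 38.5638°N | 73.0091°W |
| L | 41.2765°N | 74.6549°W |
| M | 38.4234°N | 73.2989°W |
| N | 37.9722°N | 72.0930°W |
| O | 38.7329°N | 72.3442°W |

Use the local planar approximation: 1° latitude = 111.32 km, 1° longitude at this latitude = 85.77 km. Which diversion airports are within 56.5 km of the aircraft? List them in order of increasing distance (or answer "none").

E

Distances from 39.7967°N, 73.2724°W:
A: √((-0.1559·111.32)² + (1.4035·85.77)²) = √(301.188667 + 14490.909831) = 121.6228 km
B: √((1.0773·111.32)² + (-1.1133·85.77)²) = √(14382.014260 + 9117.908681) = 153.2968 km
C: √((-0.8552·111.32)² + (0.8652·85.77)²) = √(9063.204506 + 5506.857541) = 120.7065 km
D: √((-0.4943·111.32)² + (-1.1161·85.77)²) = √(3027.803009 + 9163.830264) = 110.4157 km
E: √((-0.0132·111.32)² + (0.0257·85.77)²) = √(2.159207 + 4.858890) = 2.6492 km
F: √((-0.9783·111.32)² + (1.5746·85.77)²) = √(11860.158756 + 18239.432196) = 173.4923 km
G: √((1.4191·111.32)² + (-0.5293·85.77)²) = √(24955.851657 + 2060.983943) = 164.3680 km
H: √((-1.0598·111.32)² + (0.5403·85.77)²) = √(13918.557428 + 2147.537495) = 126.7521 km
I: √((-1.7315·111.32)² + (-0.4172·85.77)²) = √(37152.786090 + 1280.440551) = 196.0439 km
J: √((-0.7296·111.32)² + (1.0177·85.77)²) = √(6596.537657 + 7619.217464) = 119.2298 km
K: √((-1.2329·111.32)² + (0.2633·85.77)²) = √(18836.581999 + 510.002774) = 139.0920 km
L: √((1.4798·111.32)² + (-1.3825·85.77)²) = √(27136.413060 + 14060.510858) = 202.9703 km
M: √((-1.3733·111.32)² + (-0.0265·85.77)²) = √(23370.996773 + 5.166097) = 152.8927 km
N: √((-1.8245·111.32)² + (1.1794·85.77)²) = √(41250.966719 + 10232.766568) = 226.9003 km
O: √((-1.0638·111.32)² + (0.9282·85.77)²) = √(14023.821242 + 6338.025006) = 142.6949 km
Threshold 56.5 km: E (2.6492 km) is within range.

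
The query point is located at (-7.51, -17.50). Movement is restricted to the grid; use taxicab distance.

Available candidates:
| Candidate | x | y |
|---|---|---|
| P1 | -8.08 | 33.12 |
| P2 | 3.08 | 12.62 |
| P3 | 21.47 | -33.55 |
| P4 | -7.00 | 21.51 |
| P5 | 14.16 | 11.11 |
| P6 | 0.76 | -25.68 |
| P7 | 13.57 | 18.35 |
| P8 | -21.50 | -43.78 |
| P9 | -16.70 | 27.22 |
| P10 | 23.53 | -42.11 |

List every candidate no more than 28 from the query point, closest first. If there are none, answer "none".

P6

Distances from (-7.51, -17.50):
P1: 51.19
P2: 40.71
P3: 45.03
P4: 39.52
P5: 50.28
P6: 16.45
P7: 56.93
P8: 40.27
P9: 53.91
P10: 55.65
Threshold 28: P6 (16.45) is within range.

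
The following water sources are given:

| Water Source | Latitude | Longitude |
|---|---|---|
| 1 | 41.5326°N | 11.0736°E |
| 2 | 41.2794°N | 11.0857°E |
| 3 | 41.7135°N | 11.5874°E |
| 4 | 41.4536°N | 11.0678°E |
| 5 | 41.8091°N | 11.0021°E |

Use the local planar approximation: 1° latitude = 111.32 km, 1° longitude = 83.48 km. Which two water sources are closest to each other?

1 and 4

Pairwise distances:
1–2: 28.2043 km
1–3: 47.3841 km
1–4: 8.8076 km
1–5: 31.3534 km
2–3: 63.9477 km
2–4: 19.4494 km
2–5: 59.3778 km
3–4: 52.1398 km
3–5: 50.0064 km
4–5: 39.9525 km
Closest pair: 1–4 at 8.8076 km.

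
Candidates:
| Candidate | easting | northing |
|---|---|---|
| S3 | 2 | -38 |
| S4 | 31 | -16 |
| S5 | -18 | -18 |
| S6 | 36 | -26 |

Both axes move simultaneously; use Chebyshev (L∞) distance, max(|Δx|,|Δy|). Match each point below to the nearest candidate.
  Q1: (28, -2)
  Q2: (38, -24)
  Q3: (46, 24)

Q1 at (28, -2):
  S3: max(|-26|, |-36|) = 36
  S4: max(|3|, |-14|) = 14
  S5: max(|-46|, |-16|) = 46
  S6: max(|8|, |-24|) = 24
  → nearest: S4 (14)
Q2 at (38, -24):
  S3: max(|-36|, |-14|) = 36
  S4: max(|-7|, |8|) = 8
  S5: max(|-56|, |6|) = 56
  S6: max(|-2|, |-2|) = 2
  → nearest: S6 (2)
Q3 at (46, 24):
  S3: max(|-44|, |-62|) = 62
  S4: max(|-15|, |-40|) = 40
  S5: max(|-64|, |-42|) = 64
  S6: max(|-10|, |-50|) = 50
  → nearest: S4 (40)

Q1→S4; Q2→S6; Q3→S4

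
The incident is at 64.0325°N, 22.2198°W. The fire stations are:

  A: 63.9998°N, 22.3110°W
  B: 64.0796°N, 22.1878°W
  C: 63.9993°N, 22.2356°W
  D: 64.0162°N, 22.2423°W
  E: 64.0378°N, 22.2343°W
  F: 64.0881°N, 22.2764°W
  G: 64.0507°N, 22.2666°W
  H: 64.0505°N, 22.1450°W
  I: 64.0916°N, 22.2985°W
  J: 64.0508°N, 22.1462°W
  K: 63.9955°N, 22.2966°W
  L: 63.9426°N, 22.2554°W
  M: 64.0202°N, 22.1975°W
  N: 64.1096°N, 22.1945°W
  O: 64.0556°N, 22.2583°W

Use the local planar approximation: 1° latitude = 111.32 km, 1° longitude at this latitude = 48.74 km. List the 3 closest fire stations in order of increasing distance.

E, M, D

Distances from 64.0325°N, 22.2198°W:
A: √((-0.0327·111.32)² + (-0.0912·48.74)²) = √(13.250794 + 19.758807) = 5.7454 km
B: √((0.0471·111.32)² + (0.0320·48.74)²) = √(27.490853 + 2.432602) = 5.4702 km
C: √((-0.0332·111.32)² + (-0.0158·48.74)²) = √(13.659115 + 0.593042) = 3.7752 km
D: √((-0.0163·111.32)² + (-0.0225·48.74)²) = √(3.292468 + 1.202641) = 2.1202 km
E: √((0.0053·111.32)² + (-0.0145·48.74)²) = √(0.348095 + 0.499467) = 0.9206 km
F: √((0.0556·111.32)² + (-0.0566·48.74)²) = √(38.308573 + 7.610337) = 6.7763 km
G: √((0.0182·111.32)² + (-0.0468·48.74)²) = √(4.104773 + 5.203107) = 3.0509 km
H: √((0.0180·111.32)² + (0.0748·48.74)²) = √(4.015054 + 13.291508) = 4.1601 km
I: √((0.0591·111.32)² + (-0.0787·48.74)²) = √(43.283399 + 14.713653) = 7.6156 km
J: √((0.0183·111.32)² + (0.0736·48.74)²) = √(4.150005 + 12.868463) = 4.1253 km
K: √((-0.0370·111.32)² + (-0.0768·48.74)²) = √(16.964843 + 14.011786) = 5.5657 km
L: √((-0.0899·111.32)² + (-0.0356·48.74)²) = √(100.153419 + 3.010725) = 10.1570 km
M: √((-0.0123·111.32)² + (0.0223·48.74)²) = √(1.874807 + 1.181356) = 1.7482 km
N: √((0.0771·111.32)² + (0.0253·48.74)²) = √(73.663975 + 1.520590) = 8.6709 km
O: √((0.0231·111.32)² + (-0.0385·48.74)²) = √(6.612571 + 3.521215) = 3.1834 km
Sorted: E (0.9206 km) < M (1.7482 km) < D (2.1202 km) < G (3.0509 km) < O (3.1834 km) < …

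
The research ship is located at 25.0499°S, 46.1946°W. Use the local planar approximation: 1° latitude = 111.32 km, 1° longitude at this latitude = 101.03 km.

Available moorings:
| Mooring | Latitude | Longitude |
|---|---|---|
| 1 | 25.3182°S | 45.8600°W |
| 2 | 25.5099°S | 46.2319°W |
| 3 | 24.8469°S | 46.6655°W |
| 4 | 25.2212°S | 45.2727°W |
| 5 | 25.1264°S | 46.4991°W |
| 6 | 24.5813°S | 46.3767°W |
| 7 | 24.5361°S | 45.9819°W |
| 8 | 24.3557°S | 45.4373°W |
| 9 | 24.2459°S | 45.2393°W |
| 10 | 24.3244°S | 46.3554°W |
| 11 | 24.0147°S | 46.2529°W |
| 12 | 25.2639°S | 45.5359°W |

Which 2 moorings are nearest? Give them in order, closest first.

Distances from 25.0499°S, 46.1946°W:
1: √((-0.2683·111.32)² + (0.3346·101.03)²) = √(892.047008 + 1142.753550) = 45.1088 km
2: √((-0.4600·111.32)² + (-0.0373·101.03)²) = √(2622.177332 + 14.200982) = 51.3457 km
3: √((0.2030·111.32)² + (-0.4709·101.03)²) = √(510.667796 + 2263.383194) = 52.6693 km
4: √((-0.1713·111.32)² + (0.9219·101.03)²) = √(363.631185 + 8674.977078) = 95.0716 km
5: √((-0.0765·111.32)² + (-0.3045·101.03)²) = √(72.521915 + 946.401238) = 31.9206 km
6: √((0.4686·111.32)² + (-0.1821·101.03)²) = √(2721.140485 + 338.470324) = 55.3137 km
7: √((0.5138·111.32)² + (0.2127·101.03)²) = √(3271.407125 + 461.780602) = 61.0998 km
8: √((0.6942·111.32)² + (0.7573·101.03)²) = √(5971.942451 + 5853.783007) = 108.7462 km
9: √((0.8040·111.32)² + (0.9553·101.03)²) = √(8010.479122 + 9314.944282) = 131.6261 km
10: √((0.7255·111.32)² + (-0.1608·101.03)²) = √(6522.607250 + 263.920299) = 82.3804 km
11: √((1.0352·111.32)² + (-0.0583·101.03)²) = √(13279.903585 + 34.692677) = 115.3889 km
12: √((-0.2140·111.32)² + (0.6587·101.03)²) = √(567.510553 + 4428.697661) = 70.6839 km
Sorted: 5 (31.9206 km) < 1 (45.1088 km) < 2 (51.3457 km) < 3 (52.6693 km) < …

5, 1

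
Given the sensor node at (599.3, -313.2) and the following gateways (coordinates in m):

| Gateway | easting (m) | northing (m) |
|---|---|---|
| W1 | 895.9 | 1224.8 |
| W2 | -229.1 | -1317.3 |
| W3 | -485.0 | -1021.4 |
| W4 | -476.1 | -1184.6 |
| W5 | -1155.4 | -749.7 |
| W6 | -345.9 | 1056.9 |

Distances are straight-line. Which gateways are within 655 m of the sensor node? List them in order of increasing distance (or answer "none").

Distances from (599.3, -313.2):
W1: 1566.3 m
W2: 1301.7 m
W3: 1295.1 m
W4: 1384.1 m
W5: 1808.2 m
W6: 1664.5 m
Threshold 655 m: none within range.

none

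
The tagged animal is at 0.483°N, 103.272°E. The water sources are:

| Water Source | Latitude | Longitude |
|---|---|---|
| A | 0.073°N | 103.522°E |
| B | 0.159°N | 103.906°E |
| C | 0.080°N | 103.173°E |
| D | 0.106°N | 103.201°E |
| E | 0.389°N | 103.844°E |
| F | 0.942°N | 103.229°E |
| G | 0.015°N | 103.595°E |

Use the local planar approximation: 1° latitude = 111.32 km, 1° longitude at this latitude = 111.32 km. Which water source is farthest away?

Distances from 0.483°N, 103.272°E:
A: √((-0.410·111.32)² + (0.250·111.32)²) = √(2083.11914 + 774.50890) = 53.457 km
B: √((-0.324·111.32)² + (0.634·111.32)²) = √(1300.87754 + 4981.09599) = 79.259 km
C: √((-0.403·111.32)² + (-0.099·111.32)²) = √(2012.59546 + 121.45539) = 46.196 km
D: √((-0.377·111.32)² + (-0.071·111.32)²) = √(1761.28281 + 62.46879) = 42.705 km
E: √((-0.094·111.32)² + (0.572·111.32)²) = √(109.49697 + 4054.51072) = 64.529 km
F: √((0.459·111.32)² + (-0.043·111.32)²) = √(2610.78895 + 22.91307) = 51.320 km
G: √((-0.468·111.32)² + (0.323·111.32)²) = √(2714.17660 + 1292.85982) = 63.301 km
Maximum: B at 79.259 km.

B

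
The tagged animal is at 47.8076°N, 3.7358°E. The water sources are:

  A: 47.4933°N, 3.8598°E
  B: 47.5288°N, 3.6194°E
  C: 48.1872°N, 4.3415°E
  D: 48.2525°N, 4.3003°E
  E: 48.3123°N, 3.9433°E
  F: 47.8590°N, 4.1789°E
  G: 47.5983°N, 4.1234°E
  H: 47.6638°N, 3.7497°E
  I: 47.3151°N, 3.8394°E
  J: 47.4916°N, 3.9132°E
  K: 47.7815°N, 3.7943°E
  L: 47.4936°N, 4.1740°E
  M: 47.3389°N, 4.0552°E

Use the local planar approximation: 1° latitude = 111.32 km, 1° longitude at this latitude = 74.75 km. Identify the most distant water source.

D

Distances from 47.8076°N, 3.7358°E:
A: √((-0.3143·111.32)² + (0.1240·74.75)²) = √(1224.151467 + 85.914361) = 36.1948 km
B: √((-0.2788·111.32)² + (-0.1164·74.75)²) = √(963.234289 + 75.705661) = 32.2326 km
C: √((0.3796·111.32)² + (0.6057·74.75)²) = √(1785.660134 + 2049.922967) = 61.9321 km
D: √((0.4449·111.32)² + (0.5645·74.75)²) = √(2452.851222 + 1780.534063) = 65.0645 km
E: √((0.5047·111.32)² + (0.2075·74.75)²) = √(3156.552412 + 240.579488) = 58.2849 km
F: √((0.0514·111.32)² + (0.4431·74.75)²) = √(32.739545 + 1097.048667) = 33.6123 km
G: √((-0.2093·111.32)² + (0.3876·74.75)²) = √(542.856262 + 839.440524) = 37.1793 km
H: √((-0.1438·111.32)² + (0.0139·74.75)²) = √(256.250173 + 1.079573) = 16.0415 km
I: √((-0.4925·111.32)² + (0.1036·74.75)²) = √(3005.791590 + 59.971085) = 55.3693 km
J: √((-0.3160·111.32)² + (0.1774·74.75)²) = √(1237.429771 + 175.844838) = 37.5935 km
K: √((-0.0261·111.32)² + (0.0585·74.75)²) = √(8.441651 + 19.122036) = 5.2501 km
L: √((-0.3140·111.32)² + (0.4382·74.75)²) = √(1221.815672 + 1072.919505) = 47.9034 km
M: √((-0.4687·111.32)² + (0.3194·74.75)²) = √(2722.302001 + 570.022788) = 57.3788 km
Maximum: D at 65.0645 km.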